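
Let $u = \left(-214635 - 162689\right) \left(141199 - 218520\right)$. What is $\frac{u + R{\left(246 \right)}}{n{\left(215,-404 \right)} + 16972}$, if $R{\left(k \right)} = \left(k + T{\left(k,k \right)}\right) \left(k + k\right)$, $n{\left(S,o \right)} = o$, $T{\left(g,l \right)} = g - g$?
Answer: $\frac{7293797509}{4142} \approx 1.7609 \cdot 10^{6}$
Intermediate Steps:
$T{\left(g,l \right)} = 0$
$R{\left(k \right)} = 2 k^{2}$ ($R{\left(k \right)} = \left(k + 0\right) \left(k + k\right) = k 2 k = 2 k^{2}$)
$u = 29175069004$ ($u = \left(-377324\right) \left(-77321\right) = 29175069004$)
$\frac{u + R{\left(246 \right)}}{n{\left(215,-404 \right)} + 16972} = \frac{29175069004 + 2 \cdot 246^{2}}{-404 + 16972} = \frac{29175069004 + 2 \cdot 60516}{16568} = \left(29175069004 + 121032\right) \frac{1}{16568} = 29175190036 \cdot \frac{1}{16568} = \frac{7293797509}{4142}$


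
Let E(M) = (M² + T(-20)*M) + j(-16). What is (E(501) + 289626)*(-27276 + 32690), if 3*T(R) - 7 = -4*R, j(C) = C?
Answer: 3005527960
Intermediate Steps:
T(R) = 7/3 - 4*R/3 (T(R) = 7/3 + (-4*R)/3 = 7/3 - 4*R/3)
E(M) = -16 + M² + 29*M (E(M) = (M² + (7/3 - 4/3*(-20))*M) - 16 = (M² + (7/3 + 80/3)*M) - 16 = (M² + 29*M) - 16 = -16 + M² + 29*M)
(E(501) + 289626)*(-27276 + 32690) = ((-16 + 501² + 29*501) + 289626)*(-27276 + 32690) = ((-16 + 251001 + 14529) + 289626)*5414 = (265514 + 289626)*5414 = 555140*5414 = 3005527960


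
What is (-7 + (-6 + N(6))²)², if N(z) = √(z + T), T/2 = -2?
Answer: 1249 - 744*√2 ≈ 196.83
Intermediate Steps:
T = -4 (T = 2*(-2) = -4)
N(z) = √(-4 + z) (N(z) = √(z - 4) = √(-4 + z))
(-7 + (-6 + N(6))²)² = (-7 + (-6 + √(-4 + 6))²)² = (-7 + (-6 + √2)²)²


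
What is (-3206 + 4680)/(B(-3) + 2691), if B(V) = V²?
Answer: 737/1350 ≈ 0.54593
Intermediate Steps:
(-3206 + 4680)/(B(-3) + 2691) = (-3206 + 4680)/((-3)² + 2691) = 1474/(9 + 2691) = 1474/2700 = 1474*(1/2700) = 737/1350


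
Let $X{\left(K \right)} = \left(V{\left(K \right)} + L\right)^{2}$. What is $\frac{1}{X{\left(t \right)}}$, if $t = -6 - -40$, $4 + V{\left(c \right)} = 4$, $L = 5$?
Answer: $\frac{1}{25} \approx 0.04$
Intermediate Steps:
$V{\left(c \right)} = 0$ ($V{\left(c \right)} = -4 + 4 = 0$)
$t = 34$ ($t = -6 + 40 = 34$)
$X{\left(K \right)} = 25$ ($X{\left(K \right)} = \left(0 + 5\right)^{2} = 5^{2} = 25$)
$\frac{1}{X{\left(t \right)}} = \frac{1}{25}$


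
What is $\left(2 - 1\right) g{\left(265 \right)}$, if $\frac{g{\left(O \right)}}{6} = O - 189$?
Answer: $456$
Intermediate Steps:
$g{\left(O \right)} = -1134 + 6 O$ ($g{\left(O \right)} = 6 \left(O - 189\right) = 6 \left(-189 + O\right) = -1134 + 6 O$)
$\left(2 - 1\right) g{\left(265 \right)} = \left(2 - 1\right) \left(-1134 + 6 \cdot 265\right) = 1 \left(-1134 + 1590\right) = 1 \cdot 456 = 456$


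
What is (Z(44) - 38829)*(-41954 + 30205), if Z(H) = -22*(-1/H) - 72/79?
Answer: 72080667203/158 ≈ 4.5621e+8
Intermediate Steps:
Z(H) = -72/79 + 22/H (Z(H) = -(-22)/H - 72*1/79 = 22/H - 72/79 = -72/79 + 22/H)
(Z(44) - 38829)*(-41954 + 30205) = ((-72/79 + 22/44) - 38829)*(-41954 + 30205) = ((-72/79 + 22*(1/44)) - 38829)*(-11749) = ((-72/79 + 1/2) - 38829)*(-11749) = (-65/158 - 38829)*(-11749) = -6135047/158*(-11749) = 72080667203/158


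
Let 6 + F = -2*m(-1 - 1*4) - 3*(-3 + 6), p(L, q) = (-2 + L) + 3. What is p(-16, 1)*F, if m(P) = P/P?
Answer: 255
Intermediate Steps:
m(P) = 1
p(L, q) = 1 + L
F = -17 (F = -6 + (-2*1 - 3*(-3 + 6)) = -6 + (-2 - 3*3) = -6 + (-2 - 9) = -6 - 11 = -17)
p(-16, 1)*F = (1 - 16)*(-17) = -15*(-17) = 255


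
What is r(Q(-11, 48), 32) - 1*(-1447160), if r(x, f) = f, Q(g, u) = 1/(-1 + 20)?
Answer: 1447192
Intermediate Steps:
Q(g, u) = 1/19
r(Q(-11, 48), 32) - 1*(-1447160) = 32 - 1*(-1447160) = 32 + 1447160 = 1447192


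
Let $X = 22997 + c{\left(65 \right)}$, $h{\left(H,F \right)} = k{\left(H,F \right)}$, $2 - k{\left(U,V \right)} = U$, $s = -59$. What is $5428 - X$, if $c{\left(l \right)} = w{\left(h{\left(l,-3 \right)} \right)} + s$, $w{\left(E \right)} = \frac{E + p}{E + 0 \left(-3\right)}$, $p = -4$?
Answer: $- \frac{1103197}{63} \approx -17511.0$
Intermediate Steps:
$k{\left(U,V \right)} = 2 - U$
$h{\left(H,F \right)} = 2 - H$
$w{\left(E \right)} = \frac{-4 + E}{E}$ ($w{\left(E \right)} = \frac{E - 4}{E + 0 \left(-3\right)} = \frac{-4 + E}{E + 0} = \frac{-4 + E}{E}$)
$c{\left(l \right)} = -59 + \frac{-2 - l}{2 - l}$ ($c{\left(l \right)} = \frac{-4 - \left(-2 + l\right)}{2 - l} - 59 = \frac{-2 - l}{2 - l} - 59 = -59 + \frac{-2 - l}{2 - l}$)
$X = \frac{1445161}{63}$ ($X = 22997 + \frac{2 \left(60 - 1885\right)}{-2 + 65} = 22997 + \frac{2 \left(60 - 1885\right)}{63} = 22997 + 2 \cdot \frac{1}{63} \left(-1825\right) = 22997 - \frac{3650}{63} = \frac{1445161}{63} \approx 22939.0$)
$5428 - X = 5428 - \frac{1445161}{63} = - \frac{1103197}{63}$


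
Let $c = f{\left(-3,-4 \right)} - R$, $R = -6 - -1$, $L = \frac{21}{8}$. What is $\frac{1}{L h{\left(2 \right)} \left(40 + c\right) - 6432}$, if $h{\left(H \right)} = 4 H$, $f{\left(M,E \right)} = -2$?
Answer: $- \frac{1}{5529} \approx -0.00018086$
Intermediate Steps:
$L = \frac{21}{8}$ ($L = 21 \cdot \frac{1}{8} = \frac{21}{8} \approx 2.625$)
$R = -5$ ($R = -6 + 1 = -5$)
$c = 3$ ($c = -2 - -5 = -2 + 5 = 3$)
$\frac{1}{L h{\left(2 \right)} \left(40 + c\right) - 6432} = \frac{1}{\frac{21 \cdot 4 \cdot 2}{8} \left(40 + 3\right) - 6432} = \frac{1}{\frac{21}{8} \cdot 8 \cdot 43 - 6432} = \frac{1}{21 \cdot 43 - 6432} = \frac{1}{903 - 6432} = \frac{1}{-5529} = - \frac{1}{5529}$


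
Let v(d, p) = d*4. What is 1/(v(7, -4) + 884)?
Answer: 1/912 ≈ 0.0010965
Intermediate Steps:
v(d, p) = 4*d
1/(v(7, -4) + 884) = 1/(4*7 + 884) = 1/(28 + 884) = 1/912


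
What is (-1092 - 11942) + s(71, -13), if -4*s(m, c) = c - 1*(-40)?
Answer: -52163/4 ≈ -13041.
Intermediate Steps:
s(m, c) = -10 - c/4 (s(m, c) = -(c - 1*(-40))/4 = -(c + 40)/4 = -(40 + c)/4 = -10 - c/4)
(-1092 - 11942) + s(71, -13) = (-1092 - 11942) + (-10 - ¼*(-13)) = -13034 + (-10 + 13/4) = -13034 - 27/4 = -52163/4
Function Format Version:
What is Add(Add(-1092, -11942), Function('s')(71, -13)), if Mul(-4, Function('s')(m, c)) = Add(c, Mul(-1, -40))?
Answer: Rational(-52163, 4) ≈ -13041.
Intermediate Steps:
Function('s')(m, c) = Add(-10, Mul(Rational(-1, 4), c)) (Function('s')(m, c) = Mul(Rational(-1, 4), Add(c, Mul(-1, -40))) = Mul(Rational(-1, 4), Add(c, 40)) = Mul(Rational(-1, 4), Add(40, c)) = Add(-10, Mul(Rational(-1, 4), c)))
Add(Add(-1092, -11942), Function('s')(71, -13)) = Add(Add(-1092, -11942), Add(-10, Mul(Rational(-1, 4), -13))) = Add(-13034, Add(-10, Rational(13, 4))) = Add(-13034, Rational(-27, 4)) = Rational(-52163, 4)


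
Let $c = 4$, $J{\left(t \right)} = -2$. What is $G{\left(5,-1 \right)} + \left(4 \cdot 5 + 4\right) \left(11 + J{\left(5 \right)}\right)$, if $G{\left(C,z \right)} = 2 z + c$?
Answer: $218$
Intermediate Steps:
$G{\left(C,z \right)} = 4 + 2 z$ ($G{\left(C,z \right)} = 2 z + 4 = 4 + 2 z$)
$G{\left(5,-1 \right)} + \left(4 \cdot 5 + 4\right) \left(11 + J{\left(5 \right)}\right) = \left(4 + 2 \left(-1\right)\right) + \left(4 \cdot 5 + 4\right) \left(11 - 2\right) = \left(4 - 2\right) + \left(20 + 4\right) 9 = 2 + 24 \cdot 9 = 2 + 216 = 218$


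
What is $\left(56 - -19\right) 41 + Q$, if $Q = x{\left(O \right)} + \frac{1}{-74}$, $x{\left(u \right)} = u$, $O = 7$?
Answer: $\frac{228067}{74} \approx 3082.0$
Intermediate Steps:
$Q = \frac{517}{74}$ ($Q = 7 + \frac{1}{-74} = 7 - \frac{1}{74} = \frac{517}{74} \approx 6.9865$)
$\left(56 - -19\right) 41 + Q = \left(56 - -19\right) 41 + \frac{517}{74} = \left(56 + 19\right) 41 + \frac{517}{74} = 75 \cdot 41 + \frac{517}{74} = 3075 + \frac{517}{74} = \frac{228067}{74}$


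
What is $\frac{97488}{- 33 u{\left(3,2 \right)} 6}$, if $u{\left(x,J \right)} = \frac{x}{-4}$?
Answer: $\frac{21664}{33} \approx 656.48$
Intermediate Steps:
$u{\left(x,J \right)} = - \frac{x}{4}$ ($u{\left(x,J \right)} = x \left(- \frac{1}{4}\right) = - \frac{x}{4}$)
$\frac{97488}{- 33 u{\left(3,2 \right)} 6} = \frac{97488}{- 33 \left(\left(- \frac{1}{4}\right) 3\right) 6} = \frac{97488}{\left(-33\right) \left(- \frac{3}{4}\right) 6} = \frac{97488}{\frac{99}{4} \cdot 6} = \frac{97488}{\frac{297}{2}} = 97488 \cdot \frac{2}{297} = \frac{21664}{33}$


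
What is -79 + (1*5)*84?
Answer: 341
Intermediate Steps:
-79 + (1*5)*84 = -79 + 5*84 = -79 + 420 = 341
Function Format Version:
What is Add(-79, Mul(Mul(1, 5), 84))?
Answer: 341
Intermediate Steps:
Add(-79, Mul(Mul(1, 5), 84)) = Add(-79, Mul(5, 84)) = Add(-79, 420) = 341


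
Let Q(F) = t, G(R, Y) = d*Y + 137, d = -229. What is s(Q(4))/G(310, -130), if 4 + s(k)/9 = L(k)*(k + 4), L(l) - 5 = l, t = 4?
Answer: 68/3323 ≈ 0.020463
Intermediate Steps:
G(R, Y) = 137 - 229*Y (G(R, Y) = -229*Y + 137 = 137 - 229*Y)
Q(F) = 4
L(l) = 5 + l
s(k) = -36 + 9*(4 + k)*(5 + k) (s(k) = -36 + 9*((5 + k)*(k + 4)) = -36 + 9*((5 + k)*(4 + k)) = -36 + 9*((4 + k)*(5 + k)) = -36 + 9*(4 + k)*(5 + k))
s(Q(4))/G(310, -130) = (144 + 9*4² + 81*4)/(137 - 229*(-130)) = (144 + 9*16 + 324)/(137 + 29770) = (144 + 144 + 324)/29907 = 612*(1/29907) = 68/3323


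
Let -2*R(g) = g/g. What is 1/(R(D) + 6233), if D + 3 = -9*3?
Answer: 2/12465 ≈ 0.00016045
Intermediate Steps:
D = -30 (D = -3 - 9*3 = -3 - 27 = -30)
R(g) = -½ (R(g) = -g/(2*g) = -½*1 = -½)
1/(R(D) + 6233) = 1/(-½ + 6233) = 1/(12465/2) = 2/12465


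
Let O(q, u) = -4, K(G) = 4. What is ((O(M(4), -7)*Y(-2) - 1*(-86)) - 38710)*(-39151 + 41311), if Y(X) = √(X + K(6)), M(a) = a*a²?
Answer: -83427840 - 8640*√2 ≈ -8.3440e+7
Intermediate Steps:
M(a) = a³
Y(X) = √(4 + X) (Y(X) = √(X + 4) = √(4 + X))
((O(M(4), -7)*Y(-2) - 1*(-86)) - 38710)*(-39151 + 41311) = ((-4*√(4 - 2) - 1*(-86)) - 38710)*(-39151 + 41311) = ((-4*√2 + 86) - 38710)*2160 = ((86 - 4*√2) - 38710)*2160 = (-38624 - 4*√2)*2160 = -83427840 - 8640*√2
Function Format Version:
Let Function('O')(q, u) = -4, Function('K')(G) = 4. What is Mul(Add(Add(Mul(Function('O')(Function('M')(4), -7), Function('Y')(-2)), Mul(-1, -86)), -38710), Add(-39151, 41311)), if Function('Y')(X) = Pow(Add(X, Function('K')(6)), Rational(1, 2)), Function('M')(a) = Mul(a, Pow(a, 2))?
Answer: Add(-83427840, Mul(-8640, Pow(2, Rational(1, 2)))) ≈ -8.3440e+7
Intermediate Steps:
Function('M')(a) = Pow(a, 3)
Function('Y')(X) = Pow(Add(4, X), Rational(1, 2)) (Function('Y')(X) = Pow(Add(X, 4), Rational(1, 2)) = Pow(Add(4, X), Rational(1, 2)))
Mul(Add(Add(Mul(Function('O')(Function('M')(4), -7), Function('Y')(-2)), Mul(-1, -86)), -38710), Add(-39151, 41311)) = Mul(Add(Add(Mul(-4, Pow(Add(4, -2), Rational(1, 2))), Mul(-1, -86)), -38710), Add(-39151, 41311)) = Mul(Add(Add(Mul(-4, Pow(2, Rational(1, 2))), 86), -38710), 2160) = Mul(Add(Add(86, Mul(-4, Pow(2, Rational(1, 2)))), -38710), 2160) = Mul(Add(-38624, Mul(-4, Pow(2, Rational(1, 2)))), 2160) = Add(-83427840, Mul(-8640, Pow(2, Rational(1, 2))))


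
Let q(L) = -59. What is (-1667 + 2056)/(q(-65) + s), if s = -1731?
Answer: -389/1790 ≈ -0.21732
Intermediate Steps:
(-1667 + 2056)/(q(-65) + s) = (-1667 + 2056)/(-59 - 1731) = 389/(-1790) = 389*(-1/1790) = -389/1790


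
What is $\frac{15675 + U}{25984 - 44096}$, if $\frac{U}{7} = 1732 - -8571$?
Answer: $- \frac{21949}{4528} \approx -4.8474$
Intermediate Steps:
$U = 72121$ ($U = 7 \left(1732 - -8571\right) = 7 \left(1732 + 8571\right) = 7 \cdot 10303 = 72121$)
$\frac{15675 + U}{25984 - 44096} = \frac{15675 + 72121}{25984 - 44096} = \frac{87796}{-18112} = 87796 \left(- \frac{1}{18112}\right) = - \frac{21949}{4528}$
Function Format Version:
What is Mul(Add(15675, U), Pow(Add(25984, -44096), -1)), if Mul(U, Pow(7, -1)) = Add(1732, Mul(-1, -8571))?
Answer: Rational(-21949, 4528) ≈ -4.8474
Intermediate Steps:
U = 72121 (U = Mul(7, Add(1732, Mul(-1, -8571))) = Mul(7, Add(1732, 8571)) = Mul(7, 10303) = 72121)
Mul(Add(15675, U), Pow(Add(25984, -44096), -1)) = Mul(Add(15675, 72121), Pow(Add(25984, -44096), -1)) = Mul(87796, Pow(-18112, -1)) = Mul(87796, Rational(-1, 18112)) = Rational(-21949, 4528)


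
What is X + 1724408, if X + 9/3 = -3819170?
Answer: -2094765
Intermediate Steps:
X = -3819173 (X = -3 - 3819170 = -3819173)
X + 1724408 = -3819173 + 1724408 = -2094765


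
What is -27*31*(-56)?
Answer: 46872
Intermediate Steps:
-27*31*(-56) = -837*(-56) = 46872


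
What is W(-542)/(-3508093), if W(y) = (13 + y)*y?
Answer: -286718/3508093 ≈ -0.081730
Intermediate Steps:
W(y) = y*(13 + y)
W(-542)/(-3508093) = -542*(13 - 542)/(-3508093) = -542*(-529)*(-1/3508093) = 286718*(-1/3508093) = -286718/3508093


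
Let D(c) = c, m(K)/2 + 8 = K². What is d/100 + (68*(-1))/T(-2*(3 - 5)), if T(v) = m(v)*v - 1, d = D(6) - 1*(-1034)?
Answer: 2936/315 ≈ 9.3206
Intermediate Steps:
m(K) = -16 + 2*K²
d = 1040 (d = 6 - 1*(-1034) = 6 + 1034 = 1040)
T(v) = -1 + v*(-16 + 2*v²) (T(v) = (-16 + 2*v²)*v - 1 = v*(-16 + 2*v²) - 1 = -1 + v*(-16 + 2*v²))
d/100 + (68*(-1))/T(-2*(3 - 5)) = 1040/100 + (68*(-1))/(-1 + 2*(-2*(3 - 5))*(-8 + (-2*(3 - 5))²)) = 1040*(1/100) - 68/(-1 + 2*(-2*(-2))*(-8 + (-2*(-2))²)) = 52/5 - 68/(-1 + 2*4*(-8 + 4²)) = 52/5 - 68/(-1 + 2*4*(-8 + 16)) = 52/5 - 68/(-1 + 2*4*8) = 52/5 - 68/(-1 + 64) = 52/5 - 68/63 = 2936/315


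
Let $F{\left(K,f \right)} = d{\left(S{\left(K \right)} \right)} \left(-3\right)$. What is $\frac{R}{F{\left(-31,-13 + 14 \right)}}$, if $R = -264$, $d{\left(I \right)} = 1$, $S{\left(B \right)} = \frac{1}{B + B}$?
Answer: $88$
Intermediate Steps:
$S{\left(B \right)} = \frac{1}{2 B}$
$F{\left(K,f \right)} = -3$ ($F{\left(K,f \right)} = 1 \left(-3\right) = -3$)
$\frac{R}{F{\left(-31,-13 + 14 \right)}} = - \frac{264}{-3} = \left(-264\right) \left(- \frac{1}{3}\right) = 88$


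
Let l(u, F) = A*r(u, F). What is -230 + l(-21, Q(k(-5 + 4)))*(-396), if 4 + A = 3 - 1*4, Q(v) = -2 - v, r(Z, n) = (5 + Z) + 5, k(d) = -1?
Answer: -22010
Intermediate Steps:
r(Z, n) = 10 + Z
A = -5 (A = -4 + (3 - 1*4) = -4 + (3 - 4) = -4 - 1 = -5)
l(u, F) = -50 - 5*u (l(u, F) = -5*(10 + u) = -50 - 5*u)
-230 + l(-21, Q(k(-5 + 4)))*(-396) = -230 + (-50 - 5*(-21))*(-396) = -230 + (-50 + 105)*(-396) = -230 + 55*(-396) = -230 - 21780 = -22010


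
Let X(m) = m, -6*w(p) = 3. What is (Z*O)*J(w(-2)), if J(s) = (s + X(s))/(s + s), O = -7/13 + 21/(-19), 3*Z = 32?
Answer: -12992/741 ≈ -17.533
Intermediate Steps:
Z = 32/3 (Z = (⅓)*32 = 32/3 ≈ 10.667)
w(p) = -½ (w(p) = -⅙*3 = -½)
O = -406/247 (O = -7*1/13 + 21*(-1/19) = -7/13 - 21/19 = -406/247 ≈ -1.6437)
J(s) = 1 (J(s) = (s + s)/(s + s) = (2*s)/((2*s)) = (2*s)*(1/(2*s)) = 1)
(Z*O)*J(w(-2)) = ((32/3)*(-406/247))*1 = -12992/741*1 = -12992/741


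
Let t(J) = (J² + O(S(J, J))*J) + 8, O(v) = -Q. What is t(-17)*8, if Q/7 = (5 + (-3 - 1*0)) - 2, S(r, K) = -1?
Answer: 2376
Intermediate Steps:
Q = 0 (Q = 7*((5 + (-3 - 1*0)) - 2) = 7*((5 + (-3 + 0)) - 2) = 7*((5 - 3) - 2) = 7*(2 - 2) = 7*0 = 0)
O(v) = 0 (O(v) = -1*0 = 0)
t(J) = 8 + J² (t(J) = (J² + 0*J) + 8 = (J² + 0) + 8 = J² + 8 = 8 + J²)
t(-17)*8 = (8 + (-17)²)*8 = (8 + 289)*8 = 297*8 = 2376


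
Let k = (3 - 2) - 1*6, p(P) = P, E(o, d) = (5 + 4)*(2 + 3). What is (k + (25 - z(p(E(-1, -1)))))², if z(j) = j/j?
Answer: 361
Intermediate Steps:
E(o, d) = 45 (E(o, d) = 9*5 = 45)
z(j) = 1
k = -5 (k = 1 - 6 = -5)
(k + (25 - z(p(E(-1, -1)))))² = (-5 + (25 - 1*1))² = (-5 + (25 - 1))² = (-5 + 24)² = 19² = 361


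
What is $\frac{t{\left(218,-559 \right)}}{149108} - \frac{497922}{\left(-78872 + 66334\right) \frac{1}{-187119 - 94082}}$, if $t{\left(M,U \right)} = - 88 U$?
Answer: $- \frac{2609691201619435}{233689513} \approx -1.1167 \cdot 10^{7}$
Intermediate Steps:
$\frac{t{\left(218,-559 \right)}}{149108} - \frac{497922}{\left(-78872 + 66334\right) \frac{1}{-187119 - 94082}} = \frac{\left(-88\right) \left(-559\right)}{149108} - \frac{497922}{\left(-78872 + 66334\right) \frac{1}{-187119 - 94082}} = 49192 \cdot \frac{1}{149108} - \frac{497922}{\left(-12538\right) \frac{1}{-281201}} = \frac{12298}{37277} - \frac{497922}{\left(-12538\right) \left(- \frac{1}{281201}\right)} = \frac{12298}{37277} - \frac{497922}{\frac{12538}{281201}} = \frac{12298}{37277} - \frac{70008082161}{6269} = - \frac{2609691201619435}{233689513}$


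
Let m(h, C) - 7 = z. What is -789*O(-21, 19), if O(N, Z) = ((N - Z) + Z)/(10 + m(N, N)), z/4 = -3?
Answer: 16569/5 ≈ 3313.8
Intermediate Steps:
z = -12 (z = 4*(-3) = -12)
m(h, C) = -5 (m(h, C) = 7 - 12 = -5)
O(N, Z) = N/5 (O(N, Z) = ((N - Z) + Z)/(10 - 5) = N/5)
-789*O(-21, 19) = -789*(-21)/5 = -789*(-21/5) = 16569/5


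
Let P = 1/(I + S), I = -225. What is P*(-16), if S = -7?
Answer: 2/29 ≈ 0.068966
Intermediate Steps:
P = -1/232 (P = 1/(-225 - 7) = 1/(-232) = -1/232 ≈ -0.0043103)
P*(-16) = -1/232*(-16) = 2/29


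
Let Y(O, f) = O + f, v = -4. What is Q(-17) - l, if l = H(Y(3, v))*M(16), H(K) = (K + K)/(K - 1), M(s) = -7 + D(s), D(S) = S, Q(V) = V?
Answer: -26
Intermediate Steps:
M(s) = -7 + s
H(K) = 2*K/(-1 + K) (H(K) = (2*K)/(-1 + K) = 2*K/(-1 + K))
l = 9 (l = (2*(3 - 4)/(-1 + (3 - 4)))*(-7 + 16) = (2*(-1)/(-1 - 1))*9 = (2*(-1)/(-2))*9 = (2*(-1)*(-½))*9 = 1*9 = 9)
Q(-17) - l = -17 - 1*9 = -17 - 9 = -26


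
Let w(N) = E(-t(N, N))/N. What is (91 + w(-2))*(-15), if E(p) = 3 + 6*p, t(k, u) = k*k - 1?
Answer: -2955/2 ≈ -1477.5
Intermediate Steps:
t(k, u) = -1 + k² (t(k, u) = k² - 1 = -1 + k²)
w(N) = (9 - 6*N²)/N (w(N) = (3 + 6*(-(-1 + N²)))/N = (3 + 6*(1 - N²))/N = (3 + (6 - 6*N²))/N = (9 - 6*N²)/N)
(91 + w(-2))*(-15) = (91 + (-6*(-2) + 9/(-2)))*(-15) = (91 + (12 + 9*(-½)))*(-15) = (91 + (12 - 9/2))*(-15) = (91 + 15/2)*(-15) = (197/2)*(-15) = -2955/2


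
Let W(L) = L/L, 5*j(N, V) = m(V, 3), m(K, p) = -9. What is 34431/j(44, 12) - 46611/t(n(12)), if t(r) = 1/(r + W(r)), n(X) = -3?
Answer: 222281/3 ≈ 74094.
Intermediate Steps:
j(N, V) = -9/5 (j(N, V) = (⅕)*(-9) = -9/5)
W(L) = 1
t(r) = 1/(1 + r) (t(r) = 1/(r + 1) = 1/(1 + r))
34431/j(44, 12) - 46611/t(n(12)) = 34431/(-9/5) - 46611/(1/(1 - 3)) = 34431*(-5/9) - 46611/(1/(-2)) = -57385/3 - 46611/(-½) = -57385/3 - 46611*(-2) = -57385/3 + 93222 = 222281/3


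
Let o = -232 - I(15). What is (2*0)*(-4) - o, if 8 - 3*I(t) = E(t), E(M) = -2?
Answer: 706/3 ≈ 235.33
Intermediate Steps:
I(t) = 10/3 (I(t) = 8/3 - ⅓*(-2) = 8/3 + ⅔ = 10/3)
o = -706/3 (o = -232 - 1*10/3 = -232 - 10/3 = -706/3 ≈ -235.33)
(2*0)*(-4) - o = (2*0)*(-4) - 1*(-706/3) = 0*(-4) + 706/3 = 0 + 706/3 = 706/3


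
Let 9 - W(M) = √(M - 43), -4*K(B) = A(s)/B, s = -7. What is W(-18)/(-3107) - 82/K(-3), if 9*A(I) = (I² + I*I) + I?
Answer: -162819/1673 + I*√61/3107 ≈ -97.322 + 0.0025138*I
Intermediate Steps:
A(I) = I/9 + 2*I²/9 (A(I) = ((I² + I*I) + I)/9 = ((I² + I²) + I)/9 = (2*I² + I)/9 = (I + 2*I²)/9 = I/9 + 2*I²/9)
K(B) = -91/(36*B) (K(B) = -(⅑)*(-7)*(1 + 2*(-7))/(4*B) = -(⅑)*(-7)*(1 - 14)/(4*B) = -(⅑)*(-7)*(-13)/(4*B) = -91/(36*B))
W(M) = 9 - √(-43 + M) (W(M) = 9 - √(M - 43) = 9 - √(-43 + M))
W(-18)/(-3107) - 82/K(-3) = (9 - √(-43 - 18))/(-3107) - 82/((-91/36/(-3))) = (9 - √(-61))*(-1/3107) - 82/((-91/36*(-⅓))) = (9 - I*√61)*(-1/3107) - 82/91/108 = (9 - I*√61)*(-1/3107) - 82*108/91 = (-9/3107 + I*√61/3107) - 8856/91 = -162819/1673 + I*√61/3107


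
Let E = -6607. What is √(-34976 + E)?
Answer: I*√41583 ≈ 203.92*I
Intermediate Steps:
√(-34976 + E) = √(-34976 - 6607) = √(-41583) = I*√41583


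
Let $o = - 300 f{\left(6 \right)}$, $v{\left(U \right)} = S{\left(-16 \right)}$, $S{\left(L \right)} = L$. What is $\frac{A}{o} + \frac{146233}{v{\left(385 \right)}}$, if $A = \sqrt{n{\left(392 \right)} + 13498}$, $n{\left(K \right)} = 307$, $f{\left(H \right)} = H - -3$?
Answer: $- \frac{146233}{16} - \frac{\sqrt{13805}}{2700} \approx -9139.6$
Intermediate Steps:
$f{\left(H \right)} = 3 + H$ ($f{\left(H \right)} = H + 3 = 3 + H$)
$v{\left(U \right)} = -16$
$o = -2700$ ($o = - 300 \left(3 + 6\right) = \left(-300\right) 9 = -2700$)
$A = \sqrt{13805}$ ($A = \sqrt{307 + 13498} = \sqrt{13805} \approx 117.49$)
$\frac{A}{o} + \frac{146233}{v{\left(385 \right)}} = \frac{\sqrt{13805}}{-2700} + \frac{146233}{-16} = \sqrt{13805} \left(- \frac{1}{2700}\right) + 146233 \left(- \frac{1}{16}\right) = - \frac{\sqrt{13805}}{2700} - \frac{146233}{16} = - \frac{146233}{16} - \frac{\sqrt{13805}}{2700}$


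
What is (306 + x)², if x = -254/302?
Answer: 2123274241/22801 ≈ 93122.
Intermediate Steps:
x = -127/151 (x = -254*1/302 = -127/151 ≈ -0.84106)
(306 + x)² = (306 - 127/151)² = (46079/151)² = 2123274241/22801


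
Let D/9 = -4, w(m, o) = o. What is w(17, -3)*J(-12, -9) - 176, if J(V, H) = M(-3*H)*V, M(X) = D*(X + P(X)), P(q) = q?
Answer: -70160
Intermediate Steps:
D = -36 (D = 9*(-4) = -36)
M(X) = -72*X (M(X) = -36*(X + X) = -72*X)
J(V, H) = 216*H*V (J(V, H) = (-(-216)*H)*V = (216*H)*V = 216*H*V)
w(17, -3)*J(-12, -9) - 176 = -648*(-9)*(-12) - 176 = -3*23328 - 176 = -69984 - 176 = -70160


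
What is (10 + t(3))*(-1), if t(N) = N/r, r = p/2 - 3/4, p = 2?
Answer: -22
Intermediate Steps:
r = ¼ (r = 2/2 - 3/4 = 2*(½) - 3*¼ = 1 - ¾ = ¼ ≈ 0.25000)
t(N) = 4*N (t(N) = N/(¼) = N*4 = 4*N)
(10 + t(3))*(-1) = (10 + 4*3)*(-1) = (10 + 12)*(-1) = 22*(-1) = -22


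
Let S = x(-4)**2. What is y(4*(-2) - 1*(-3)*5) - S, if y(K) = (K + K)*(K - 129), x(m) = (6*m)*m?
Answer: -10924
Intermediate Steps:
x(m) = 6*m**2
y(K) = 2*K*(-129 + K) (y(K) = (2*K)*(-129 + K) = 2*K*(-129 + K))
S = 9216 (S = (6*(-4)**2)**2 = (6*16)**2 = 96**2 = 9216)
y(4*(-2) - 1*(-3)*5) - S = 2*(4*(-2) - 1*(-3)*5)*(-129 + (4*(-2) - 1*(-3)*5)) - 1*9216 = 2*(-8 + 3*5)*(-129 + (-8 + 3*5)) - 9216 = 2*(-8 + 15)*(-129 + (-8 + 15)) - 9216 = 2*7*(-129 + 7) - 9216 = 2*7*(-122) - 9216 = -1708 - 9216 = -10924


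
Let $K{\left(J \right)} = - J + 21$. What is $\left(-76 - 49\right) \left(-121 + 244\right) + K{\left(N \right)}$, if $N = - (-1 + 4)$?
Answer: $-15351$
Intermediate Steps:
$N = -3$ ($N = \left(-1\right) 3 = -3$)
$K{\left(J \right)} = 21 - J$
$\left(-76 - 49\right) \left(-121 + 244\right) + K{\left(N \right)} = \left(-76 - 49\right) \left(-121 + 244\right) + \left(21 - -3\right) = \left(-125\right) 123 + \left(21 + 3\right) = -15375 + 24 = -15351$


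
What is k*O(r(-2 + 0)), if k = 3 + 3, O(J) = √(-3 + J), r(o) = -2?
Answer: 6*I*√5 ≈ 13.416*I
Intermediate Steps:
k = 6
k*O(r(-2 + 0)) = 6*√(-3 - 2) = 6*√(-5) = 6*(I*√5) = 6*I*√5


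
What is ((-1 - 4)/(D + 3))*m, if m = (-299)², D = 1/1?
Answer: -447005/4 ≈ -1.1175e+5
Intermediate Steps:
D = 1
m = 89401
((-1 - 4)/(D + 3))*m = ((-1 - 4)/(1 + 3))*89401 = -5/4*89401 = -447005/4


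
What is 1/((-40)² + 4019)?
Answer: 1/5619 ≈ 0.00017797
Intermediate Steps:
1/((-40)² + 4019) = 1/(1600 + 4019) = 1/5619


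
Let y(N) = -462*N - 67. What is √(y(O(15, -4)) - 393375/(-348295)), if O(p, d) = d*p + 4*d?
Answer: √170057007189470/69659 ≈ 187.21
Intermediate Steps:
O(p, d) = 4*d + d*p
y(N) = -67 - 462*N
√(y(O(15, -4)) - 393375/(-348295)) = √((-67 - (-1848)*(4 + 15)) - 393375/(-348295)) = √((-67 - (-1848)*19) - 393375*(-1/348295)) = √((-67 - 462*(-76)) + 78675/69659) = √((-67 + 35112) + 78675/69659) = √(35045 + 78675/69659) = √(2441278330/69659) = √170057007189470/69659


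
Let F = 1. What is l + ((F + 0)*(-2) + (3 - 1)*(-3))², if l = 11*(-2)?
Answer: 42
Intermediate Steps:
l = -22
l + ((F + 0)*(-2) + (3 - 1)*(-3))² = -22 + ((1 + 0)*(-2) + (3 - 1)*(-3))² = -22 + (1*(-2) + 2*(-3))² = -22 + (-2 - 6)² = -22 + (-8)² = -22 + 64 = 42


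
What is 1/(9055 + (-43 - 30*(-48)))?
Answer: 1/10452 ≈ 9.5675e-5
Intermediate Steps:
1/(9055 + (-43 - 30*(-48))) = 1/(9055 + (-43 + 1440)) = 1/(9055 + 1397) = 1/10452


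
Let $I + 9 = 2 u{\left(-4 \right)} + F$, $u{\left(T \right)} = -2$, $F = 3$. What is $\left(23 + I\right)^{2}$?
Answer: $169$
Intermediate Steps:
$I = -10$ ($I = -9 + \left(2 \left(-2\right) + 3\right) = -9 + \left(-4 + 3\right) = -9 - 1 = -10$)
$\left(23 + I\right)^{2} = \left(23 - 10\right)^{2} = 13^{2} = 169$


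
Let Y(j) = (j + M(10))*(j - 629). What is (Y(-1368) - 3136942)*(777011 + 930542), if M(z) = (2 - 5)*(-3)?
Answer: -722327362507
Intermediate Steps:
M(z) = 9 (M(z) = -3*(-3) = 9)
Y(j) = (-629 + j)*(9 + j) (Y(j) = (j + 9)*(j - 629) = (9 + j)*(-629 + j) = (-629 + j)*(9 + j))
(Y(-1368) - 3136942)*(777011 + 930542) = ((-5661 + (-1368)² - 620*(-1368)) - 3136942)*(777011 + 930542) = ((-5661 + 1871424 + 848160) - 3136942)*1707553 = (2713923 - 3136942)*1707553 = -423019*1707553 = -722327362507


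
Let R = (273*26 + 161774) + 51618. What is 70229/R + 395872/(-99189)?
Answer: -80319872999/21870182610 ≈ -3.6726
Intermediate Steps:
R = 220490 (R = (7098 + 161774) + 51618 = 168872 + 51618 = 220490)
70229/R + 395872/(-99189) = 70229/220490 + 395872/(-99189) = 70229*(1/220490) + 395872*(-1/99189) = 70229/220490 - 395872/99189 = -80319872999/21870182610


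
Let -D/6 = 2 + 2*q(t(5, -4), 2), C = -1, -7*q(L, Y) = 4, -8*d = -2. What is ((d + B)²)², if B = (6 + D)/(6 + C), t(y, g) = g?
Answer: 12117361/384160000 ≈ 0.031542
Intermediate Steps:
d = ¼ (d = -⅛*(-2) = ¼ ≈ 0.25000)
q(L, Y) = -4/7 (q(L, Y) = -⅐*4 = -4/7)
D = -36/7 (D = -6*(2 + 2*(-4/7)) = -6*(2 - 8/7) = -6*6/7 = -36/7 ≈ -5.1429)
B = 6/35 (B = (6 - 36/7)/(6 - 1) = (6/7)/5 = (6/7)*(⅕) = 6/35 ≈ 0.17143)
((d + B)²)² = ((¼ + 6/35)²)² = ((59/140)²)² = (3481/19600)² = 12117361/384160000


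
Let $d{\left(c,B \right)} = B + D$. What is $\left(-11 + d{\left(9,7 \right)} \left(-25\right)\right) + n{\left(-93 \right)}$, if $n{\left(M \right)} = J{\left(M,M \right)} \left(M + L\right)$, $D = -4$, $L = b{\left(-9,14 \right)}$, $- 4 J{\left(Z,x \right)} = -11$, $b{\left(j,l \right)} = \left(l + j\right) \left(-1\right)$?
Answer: $- \frac{711}{2} \approx -355.5$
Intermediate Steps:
$b{\left(j,l \right)} = - j - l$ ($b{\left(j,l \right)} = \left(j + l\right) \left(-1\right) = - j - l$)
$J{\left(Z,x \right)} = \frac{11}{4}$ ($J{\left(Z,x \right)} = \left(- \frac{1}{4}\right) \left(-11\right) = \frac{11}{4}$)
$L = -5$ ($L = \left(-1\right) \left(-9\right) - 14 = 9 - 14 = -5$)
$d{\left(c,B \right)} = -4 + B$ ($d{\left(c,B \right)} = B - 4 = -4 + B$)
$n{\left(M \right)} = - \frac{55}{4} + \frac{11 M}{4}$ ($n{\left(M \right)} = \frac{11 \left(M - 5\right)}{4} = \frac{11 \left(-5 + M\right)}{4} = - \frac{55}{4} + \frac{11 M}{4}$)
$\left(-11 + d{\left(9,7 \right)} \left(-25\right)\right) + n{\left(-93 \right)} = \left(-11 + \left(-4 + 7\right) \left(-25\right)\right) + \left(- \frac{55}{4} + \frac{11}{4} \left(-93\right)\right) = \left(-11 + 3 \left(-25\right)\right) - \frac{539}{2} = \left(-11 - 75\right) - \frac{539}{2} = -86 - \frac{539}{2} = - \frac{711}{2}$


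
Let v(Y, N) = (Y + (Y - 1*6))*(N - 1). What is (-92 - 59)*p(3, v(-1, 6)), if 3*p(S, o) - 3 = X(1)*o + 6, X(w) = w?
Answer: 4681/3 ≈ 1560.3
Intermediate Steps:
v(Y, N) = (-1 + N)*(-6 + 2*Y) (v(Y, N) = (Y + (Y - 6))*(-1 + N) = (Y + (-6 + Y))*(-1 + N) = (-6 + 2*Y)*(-1 + N) = (-1 + N)*(-6 + 2*Y))
p(S, o) = 3 + o/3 (p(S, o) = 1 + (1*o + 6)/3 = 1 + (o + 6)/3 = 1 + (6 + o)/3 = 1 + (2 + o/3) = 3 + o/3)
(-92 - 59)*p(3, v(-1, 6)) = (-92 - 59)*(3 + (6 - 6*6 - 2*(-1) + 2*6*(-1))/3) = -151*(3 + (6 - 36 + 2 - 12)/3) = -151*(3 + (⅓)*(-40)) = -151*(3 - 40/3) = -151*(-31/3) = 4681/3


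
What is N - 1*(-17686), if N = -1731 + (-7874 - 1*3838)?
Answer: 4243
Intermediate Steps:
N = -13443 (N = -1731 + (-7874 - 3838) = -1731 - 11712 = -13443)
N - 1*(-17686) = -13443 - 1*(-17686) = -13443 + 17686 = 4243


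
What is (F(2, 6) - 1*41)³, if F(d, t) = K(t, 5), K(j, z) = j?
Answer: -42875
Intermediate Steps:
F(d, t) = t
(F(2, 6) - 1*41)³ = (6 - 1*41)³ = (6 - 41)³ = (-35)³ = -42875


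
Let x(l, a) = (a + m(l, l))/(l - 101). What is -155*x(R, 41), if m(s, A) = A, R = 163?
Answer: -510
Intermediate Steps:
x(l, a) = (a + l)/(-101 + l) (x(l, a) = (a + l)/(l - 101) = (a + l)/(-101 + l))
-155*x(R, 41) = -155*(41 + 163)/(-101 + 163) = -155*204/62 = -5*204/2 = -155*102/31 = -510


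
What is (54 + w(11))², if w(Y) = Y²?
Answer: 30625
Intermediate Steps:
(54 + w(11))² = (54 + 11²)² = (54 + 121)² = 175² = 30625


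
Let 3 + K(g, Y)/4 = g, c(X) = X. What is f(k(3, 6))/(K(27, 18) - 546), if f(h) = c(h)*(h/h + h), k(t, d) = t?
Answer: -2/75 ≈ -0.026667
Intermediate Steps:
K(g, Y) = -12 + 4*g
f(h) = h*(1 + h) (f(h) = h*(h/h + h) = h*(1 + h))
f(k(3, 6))/(K(27, 18) - 546) = (3*(1 + 3))/((-12 + 4*27) - 546) = (3*4)/((-12 + 108) - 546) = 12/(96 - 546) = 12/(-450) = 12*(-1/450) = -2/75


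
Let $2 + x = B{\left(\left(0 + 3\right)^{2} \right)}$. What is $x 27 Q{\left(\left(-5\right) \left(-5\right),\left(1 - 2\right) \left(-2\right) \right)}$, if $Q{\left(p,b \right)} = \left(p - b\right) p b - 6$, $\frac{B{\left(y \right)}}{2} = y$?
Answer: $494208$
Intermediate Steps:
$B{\left(y \right)} = 2 y$
$x = 16$ ($x = -2 + 2 \left(0 + 3\right)^{2} = -2 + 2 \cdot 3^{2} = -2 + 2 \cdot 9 = -2 + 18 = 16$)
$Q{\left(p,b \right)} = -6 + b p \left(p - b\right)$ ($Q{\left(p,b \right)} = p \left(p - b\right) b - 6 = b p \left(p - b\right) - 6 = -6 + b p \left(p - b\right)$)
$x 27 Q{\left(\left(-5\right) \left(-5\right),\left(1 - 2\right) \left(-2\right) \right)} = 16 \cdot 27 \left(-6 + \left(1 - 2\right) \left(-2\right) \left(\left(-5\right) \left(-5\right)\right)^{2} - \left(-5\right) \left(-5\right) \left(\left(1 - 2\right) \left(-2\right)\right)^{2}\right) = 432 \left(-6 + \left(-1\right) \left(-2\right) 25^{2} - 25 \left(\left(-1\right) \left(-2\right)\right)^{2}\right) = 432 \left(-6 + 2 \cdot 625 - 25 \cdot 2^{2}\right) = 432 \left(-6 + 1250 - 25 \cdot 4\right) = 432 \left(-6 + 1250 - 100\right) = 432 \cdot 1144 = 494208$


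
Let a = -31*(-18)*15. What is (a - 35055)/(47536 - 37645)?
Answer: -2965/1099 ≈ -2.6979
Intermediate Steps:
a = 8370 (a = 558*15 = 8370)
(a - 35055)/(47536 - 37645) = (8370 - 35055)/(47536 - 37645) = -26685/9891 = -26685*1/9891 = -2965/1099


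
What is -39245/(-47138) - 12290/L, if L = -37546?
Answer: 1026409395/884921674 ≈ 1.1599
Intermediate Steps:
-39245/(-47138) - 12290/L = -39245/(-47138) - 12290/(-37546) = -39245*(-1/47138) - 12290*(-1/37546) = 39245/47138 + 6145/18773 = 1026409395/884921674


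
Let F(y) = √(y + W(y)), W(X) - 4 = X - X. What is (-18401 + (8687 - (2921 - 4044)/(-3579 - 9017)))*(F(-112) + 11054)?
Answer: -676276352509/6298 - 367076001*I*√3/6298 ≈ -1.0738e+8 - 1.0095e+5*I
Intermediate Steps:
W(X) = 4 (W(X) = 4 + (X - X) = 4 + 0 = 4)
F(y) = √(4 + y) (F(y) = √(y + 4) = √(4 + y))
(-18401 + (8687 - (2921 - 4044)/(-3579 - 9017)))*(F(-112) + 11054) = (-18401 + (8687 - (2921 - 4044)/(-3579 - 9017)))*(√(4 - 112) + 11054) = (-18401 + (8687 - (-1123)/(-12596)))*(√(-108) + 11054) = (-18401 + (8687 - (-1123)*(-1)/12596))*(6*I*√3 + 11054) = (-18401 + (8687 - 1*1123/12596))*(11054 + 6*I*√3) = (-18401 + (8687 - 1123/12596))*(11054 + 6*I*√3) = (-18401 + 109420329/12596)*(11054 + 6*I*√3) = -122358667*(11054 + 6*I*√3)/12596 = -676276352509/6298 - 367076001*I*√3/6298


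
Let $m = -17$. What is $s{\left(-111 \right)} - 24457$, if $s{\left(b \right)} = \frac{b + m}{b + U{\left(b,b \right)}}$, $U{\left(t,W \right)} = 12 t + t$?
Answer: $- \frac{19003025}{777} \approx -24457.0$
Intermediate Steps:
$U{\left(t,W \right)} = 13 t$
$s{\left(b \right)} = \frac{-17 + b}{14 b}$ ($s{\left(b \right)} = \frac{b - 17}{b + 13 b} = \frac{-17 + b}{14 b}$)
$s{\left(-111 \right)} - 24457 = \frac{-17 - 111}{14 \left(-111\right)} - 24457 = \frac{1}{14} \left(- \frac{1}{111}\right) \left(-128\right) - 24457 = \frac{64}{777} - 24457 = - \frac{19003025}{777}$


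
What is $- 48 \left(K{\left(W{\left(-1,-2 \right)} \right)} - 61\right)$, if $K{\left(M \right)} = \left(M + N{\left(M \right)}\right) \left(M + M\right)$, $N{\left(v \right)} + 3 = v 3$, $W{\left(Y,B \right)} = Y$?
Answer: $2256$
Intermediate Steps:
$N{\left(v \right)} = -3 + 3 v$ ($N{\left(v \right)} = -3 + v 3 = -3 + 3 v$)
$K{\left(M \right)} = 2 M \left(-3 + 4 M\right)$ ($K{\left(M \right)} = \left(M + \left(-3 + 3 M\right)\right) \left(M + M\right) = \left(-3 + 4 M\right) 2 M = 2 M \left(-3 + 4 M\right)$)
$- 48 \left(K{\left(W{\left(-1,-2 \right)} \right)} - 61\right) = - 48 \left(2 \left(-1\right) \left(-3 + 4 \left(-1\right)\right) - 61\right) = - 48 \left(2 \left(-1\right) \left(-3 - 4\right) - 61\right) = - 48 \left(2 \left(-1\right) \left(-7\right) - 61\right) = - 48 \left(14 - 61\right) = \left(-48\right) \left(-47\right) = 2256$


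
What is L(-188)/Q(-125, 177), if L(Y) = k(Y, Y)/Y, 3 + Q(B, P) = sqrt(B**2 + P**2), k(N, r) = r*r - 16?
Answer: -26496/2206415 - 8832*sqrt(46954)/2206415 ≈ -0.87939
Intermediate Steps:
k(N, r) = -16 + r**2 (k(N, r) = r**2 - 16 = -16 + r**2)
Q(B, P) = -3 + sqrt(B**2 + P**2)
L(Y) = (-16 + Y**2)/Y
L(-188)/Q(-125, 177) = (-188 - 16/(-188))/(-3 + sqrt((-125)**2 + 177**2)) = (-188 - 16*(-1/188))/(-3 + sqrt(15625 + 31329)) = (-188 + 4/47)/(-3 + sqrt(46954)) = -8832/(47*(-3 + sqrt(46954)))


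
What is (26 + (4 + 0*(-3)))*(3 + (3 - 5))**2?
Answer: 30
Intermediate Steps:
(26 + (4 + 0*(-3)))*(3 + (3 - 5))**2 = (26 + (4 + 0))*(3 - 2)**2 = (26 + 4)*1**2 = 30*1 = 30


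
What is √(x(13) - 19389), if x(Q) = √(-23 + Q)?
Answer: √(-19389 + I*√10) ≈ 0.011 + 139.24*I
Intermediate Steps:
√(x(13) - 19389) = √(√(-23 + 13) - 19389) = √(√(-10) - 19389) = √(I*√10 - 19389) = √(-19389 + I*√10)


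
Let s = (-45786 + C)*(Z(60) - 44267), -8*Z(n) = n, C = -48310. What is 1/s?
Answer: 1/4166053352 ≈ 2.4004e-10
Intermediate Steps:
Z(n) = -n/8
s = 4166053352 (s = (-45786 - 48310)*(-⅛*60 - 44267) = -94096*(-15/2 - 44267) = -94096*(-88549/2) = 4166053352)
1/s = 1/4166053352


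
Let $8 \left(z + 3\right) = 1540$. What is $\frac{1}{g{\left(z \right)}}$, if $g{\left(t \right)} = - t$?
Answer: $- \frac{2}{379} \approx -0.005277$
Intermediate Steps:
$z = \frac{379}{2}$ ($z = -3 + \frac{1}{8} \cdot 1540 = -3 + \frac{385}{2} = \frac{379}{2} \approx 189.5$)
$\frac{1}{g{\left(z \right)}} = \frac{1}{\left(-1\right) \frac{379}{2}} = \frac{1}{- \frac{379}{2}} = - \frac{2}{379}$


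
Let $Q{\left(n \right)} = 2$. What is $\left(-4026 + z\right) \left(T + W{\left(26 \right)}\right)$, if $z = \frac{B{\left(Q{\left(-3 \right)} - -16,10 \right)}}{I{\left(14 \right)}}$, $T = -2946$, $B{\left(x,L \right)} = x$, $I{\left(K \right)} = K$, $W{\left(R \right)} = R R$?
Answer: $\frac{63952710}{7} \approx 9.1361 \cdot 10^{6}$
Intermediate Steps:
$W{\left(R \right)} = R^{2}$
$z = \frac{9}{7}$ ($z = \frac{2 - -16}{14} = \left(2 + 16\right) \frac{1}{14} = 18 \cdot \frac{1}{14} = \frac{9}{7} \approx 1.2857$)
$\left(-4026 + z\right) \left(T + W{\left(26 \right)}\right) = \left(-4026 + \frac{9}{7}\right) \left(-2946 + 26^{2}\right) = - \frac{28173 \left(-2946 + 676\right)}{7} = \left(- \frac{28173}{7}\right) \left(-2270\right) = \frac{63952710}{7}$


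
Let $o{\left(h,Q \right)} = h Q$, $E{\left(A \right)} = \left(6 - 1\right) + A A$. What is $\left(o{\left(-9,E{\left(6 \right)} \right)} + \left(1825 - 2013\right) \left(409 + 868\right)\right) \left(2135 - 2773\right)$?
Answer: $153403910$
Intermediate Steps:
$E{\left(A \right)} = 5 + A^{2}$
$o{\left(h,Q \right)} = Q h$
$\left(o{\left(-9,E{\left(6 \right)} \right)} + \left(1825 - 2013\right) \left(409 + 868\right)\right) \left(2135 - 2773\right) = \left(\left(5 + 6^{2}\right) \left(-9\right) + \left(1825 - 2013\right) \left(409 + 868\right)\right) \left(2135 - 2773\right) = \left(\left(5 + 36\right) \left(-9\right) - 240076\right) \left(-638\right) = \left(41 \left(-9\right) - 240076\right) \left(-638\right) = \left(-369 - 240076\right) \left(-638\right) = \left(-240445\right) \left(-638\right) = 153403910$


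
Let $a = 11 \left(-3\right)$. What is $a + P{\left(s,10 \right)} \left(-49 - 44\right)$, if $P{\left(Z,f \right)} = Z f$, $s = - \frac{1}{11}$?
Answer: $\frac{567}{11} \approx 51.545$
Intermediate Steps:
$a = -33$
$s = - \frac{1}{11}$ ($s = \left(-1\right) \frac{1}{11} = - \frac{1}{11} \approx -0.090909$)
$a + P{\left(s,10 \right)} \left(-49 - 44\right) = -33 + \left(- \frac{1}{11}\right) 10 \left(-49 - 44\right) = -33 - - \frac{930}{11} = -33 + \frac{930}{11} = \frac{567}{11}$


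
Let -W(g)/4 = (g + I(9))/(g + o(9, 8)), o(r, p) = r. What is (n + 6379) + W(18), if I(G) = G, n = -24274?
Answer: -17899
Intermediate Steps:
W(g) = -4 (W(g) = -4*(g + 9)/(g + 9) = -4*(9 + g)/(9 + g) = -4*1 = -4)
(n + 6379) + W(18) = (-24274 + 6379) - 4 = -17895 - 4 = -17899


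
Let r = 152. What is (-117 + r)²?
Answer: 1225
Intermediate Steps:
(-117 + r)² = (-117 + 152)² = 35² = 1225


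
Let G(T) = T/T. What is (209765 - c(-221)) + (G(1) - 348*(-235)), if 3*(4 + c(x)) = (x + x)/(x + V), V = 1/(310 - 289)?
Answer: 676394453/2320 ≈ 2.9155e+5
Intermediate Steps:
V = 1/21 ≈ 0.047619
c(x) = -4 + 2*x/(3*(1/21 + x)) (c(x) = -4 + ((x + x)/(x + 1/21))/3 = -4 + ((2*x)/(1/21 + x))/3 = -4 + (2*x/(1/21 + x))/3 = -4 + 2*x/(3*(1/21 + x)))
G(T) = 1
(209765 - c(-221)) + (G(1) - 348*(-235)) = (209765 - 2*(-2 - 35*(-221))/(1 + 21*(-221))) + (1 - 348*(-235)) = (209765 - 2*(-2 + 7735)/(1 - 4641)) + (1 + 81780) = (209765 - 2*7733/(-4640)) + 81781 = (209765 - 2*(-1)*7733/4640) + 81781 = (209765 - 1*(-7733/2320)) + 81781 = (209765 + 7733/2320) + 81781 = 486662533/2320 + 81781 = 676394453/2320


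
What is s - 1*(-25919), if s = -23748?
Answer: 2171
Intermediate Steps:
s - 1*(-25919) = -23748 - 1*(-25919) = -23748 + 25919 = 2171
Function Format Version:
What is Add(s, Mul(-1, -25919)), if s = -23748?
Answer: 2171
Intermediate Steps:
Add(s, Mul(-1, -25919)) = Add(-23748, Mul(-1, -25919)) = Add(-23748, 25919) = 2171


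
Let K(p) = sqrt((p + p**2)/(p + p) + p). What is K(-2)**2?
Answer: -5/2 ≈ -2.5000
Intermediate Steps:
K(p) = sqrt(p + (p + p**2)/(2*p)) (K(p) = sqrt((p + p**2)/((2*p)) + p) = sqrt((p + p**2)*(1/(2*p)) + p) = sqrt((p + p**2)/(2*p) + p) = sqrt(p + (p + p**2)/(2*p)))
K(-2)**2 = (sqrt(2 + 6*(-2))/2)**2 = (sqrt(2 - 12)/2)**2 = (sqrt(-10)/2)**2 = ((I*sqrt(10))/2)**2 = (I*sqrt(10)/2)**2 = -5/2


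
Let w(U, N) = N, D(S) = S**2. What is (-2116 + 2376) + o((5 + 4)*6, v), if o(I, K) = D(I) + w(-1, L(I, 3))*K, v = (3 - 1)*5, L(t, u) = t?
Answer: 3716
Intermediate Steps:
v = 10 (v = 2*5 = 10)
o(I, K) = I**2 + I*K
(-2116 + 2376) + o((5 + 4)*6, v) = (-2116 + 2376) + ((5 + 4)*6)*((5 + 4)*6 + 10) = 260 + (9*6)*(9*6 + 10) = 260 + 54*(54 + 10) = 260 + 54*64 = 260 + 3456 = 3716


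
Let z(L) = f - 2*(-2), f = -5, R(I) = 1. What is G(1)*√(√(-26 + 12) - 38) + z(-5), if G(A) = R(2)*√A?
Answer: -1 + √(-38 + I*√14) ≈ -0.69688 + 6.1719*I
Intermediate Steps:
G(A) = √A (G(A) = 1*√A = √A)
z(L) = -1 (z(L) = -5 - 2*(-2) = -5 + 4 = -1)
G(1)*√(√(-26 + 12) - 38) + z(-5) = √1*√(√(-26 + 12) - 38) - 1 = 1*√(√(-14) - 38) - 1 = 1*√(I*√14 - 38) - 1 = 1*√(-38 + I*√14) - 1 = √(-38 + I*√14) - 1 = -1 + √(-38 + I*√14)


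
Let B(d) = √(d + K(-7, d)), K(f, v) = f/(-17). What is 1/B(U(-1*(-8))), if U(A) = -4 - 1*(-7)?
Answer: √986/58 ≈ 0.54139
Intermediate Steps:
K(f, v) = -f/17 (K(f, v) = f*(-1/17) = -f/17)
U(A) = 3 (U(A) = -4 + 7 = 3)
B(d) = √(7/17 + d) (B(d) = √(d - 1/17*(-7)) = √(d + 7/17) = √(7/17 + d))
1/B(U(-1*(-8))) = 1/(√(119 + 289*3)/17) = 1/(√(119 + 867)/17) = 1/(√986/17) = √986/58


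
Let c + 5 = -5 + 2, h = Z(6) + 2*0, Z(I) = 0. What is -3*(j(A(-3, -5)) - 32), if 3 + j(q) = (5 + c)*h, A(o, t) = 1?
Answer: 105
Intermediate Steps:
h = 0 (h = 0 + 2*0 = 0 + 0 = 0)
c = -8 (c = -5 + (-5 + 2) = -5 - 3 = -8)
j(q) = -3 (j(q) = -3 + (5 - 8)*0 = -3 - 3*0 = -3 + 0 = -3)
-3*(j(A(-3, -5)) - 32) = -3*(-3 - 32) = -3*(-35) = 105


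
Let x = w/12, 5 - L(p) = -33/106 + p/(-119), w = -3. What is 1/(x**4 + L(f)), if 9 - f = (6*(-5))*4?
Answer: 1614592/10332195 ≈ 0.15627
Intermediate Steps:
f = 129 (f = 9 - 6*(-5)*4 = 9 - (-30)*4 = 9 - 1*(-120) = 9 + 120 = 129)
L(p) = 563/106 + p/119 (L(p) = 5 - (-33/106 + p/(-119)) = 5 - (-33*1/106 + p*(-1/119)) = 5 - (-33/106 - p/119) = 5 + (33/106 + p/119) = 563/106 + p/119)
x = -1/4 (x = -3/12 = -3*1/12 = -1/4 ≈ -0.25000)
1/(x**4 + L(f)) = 1/((-1/4)**4 + (563/106 + (1/119)*129)) = 1/(1/256 + (563/106 + 129/119)) = 1/(1/256 + 80671/12614) = 1/(10332195/1614592) = 1614592/10332195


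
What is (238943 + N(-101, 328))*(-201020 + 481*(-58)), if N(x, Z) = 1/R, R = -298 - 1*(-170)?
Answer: -3500694520677/64 ≈ -5.4698e+10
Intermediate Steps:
R = -128 (R = -298 + 170 = -128)
N(x, Z) = -1/128 (N(x, Z) = 1/(-128) = -1/128)
(238943 + N(-101, 328))*(-201020 + 481*(-58)) = (238943 - 1/128)*(-201020 + 481*(-58)) = 30584703*(-201020 - 27898)/128 = (30584703/128)*(-228918) = -3500694520677/64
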